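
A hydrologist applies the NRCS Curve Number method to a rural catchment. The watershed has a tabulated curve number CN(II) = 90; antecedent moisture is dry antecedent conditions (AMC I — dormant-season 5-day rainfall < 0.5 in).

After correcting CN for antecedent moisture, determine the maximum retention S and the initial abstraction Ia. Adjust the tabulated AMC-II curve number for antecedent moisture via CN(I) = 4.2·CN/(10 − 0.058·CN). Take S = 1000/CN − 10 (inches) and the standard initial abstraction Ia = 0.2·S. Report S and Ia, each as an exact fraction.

Adjust CN=90 to AMC I: 4.2·90/(10 − 0.058·90) → 378 ÷ (239/50) = 18900/239 ≈ 79.079
Max retention: S = 1000/(18900/239) − 10 = 500/189 in (≈ 2.646 in)
Ia = 0.2S: 0.2·2.646 = 0.529 in (exactly 100/189)

S = 500/189 in ≈ 2.646 in; Ia = 100/189 in ≈ 0.529 in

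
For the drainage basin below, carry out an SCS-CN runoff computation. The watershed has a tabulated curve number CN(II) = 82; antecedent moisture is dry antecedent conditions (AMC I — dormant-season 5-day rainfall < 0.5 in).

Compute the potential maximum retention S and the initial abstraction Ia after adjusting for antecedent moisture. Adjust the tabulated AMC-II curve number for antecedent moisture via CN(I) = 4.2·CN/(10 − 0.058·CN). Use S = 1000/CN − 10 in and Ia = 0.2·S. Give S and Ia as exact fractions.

S = 1500/287 in ≈ 5.226 in; Ia = 300/287 in ≈ 1.045 in

CN(I) from CN(II)=82: (4.2·82)/(10 − 0.058·82) = 28700/437 ≈ 65.675
Max retention: S = 1000/(28700/437) − 10 = 1500/287 in (≈ 5.226 in)
Ia = 0.2·(1500/287) = 300/287 in ≈ 1.045 in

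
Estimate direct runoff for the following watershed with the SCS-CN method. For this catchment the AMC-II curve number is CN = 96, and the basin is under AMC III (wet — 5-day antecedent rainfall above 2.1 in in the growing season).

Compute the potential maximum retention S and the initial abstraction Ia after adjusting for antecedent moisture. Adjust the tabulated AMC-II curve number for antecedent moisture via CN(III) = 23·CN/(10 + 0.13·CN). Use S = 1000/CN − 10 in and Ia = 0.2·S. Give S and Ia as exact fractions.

Adjust CN=96 to AMC III: 23·96/(10 + 0.13·96) → 2208 ÷ (562/25) = 27600/281 ≈ 98.221
S = 1000/(27600/281) − 10 = 25/138 in ≈ 0.181 in
Initial abstraction Ia = S/5 = (25/138)/5 = 5/138 ≈ 0.036 in

S = 25/138 in ≈ 0.181 in; Ia = 5/138 in ≈ 0.036 in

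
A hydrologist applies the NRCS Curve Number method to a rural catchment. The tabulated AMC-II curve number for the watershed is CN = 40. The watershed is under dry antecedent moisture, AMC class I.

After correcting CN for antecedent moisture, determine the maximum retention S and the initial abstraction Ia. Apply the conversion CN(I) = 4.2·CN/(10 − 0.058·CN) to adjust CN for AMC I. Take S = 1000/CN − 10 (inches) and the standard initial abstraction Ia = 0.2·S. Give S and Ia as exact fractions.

S = 250/7 in ≈ 35.714 in; Ia = 50/7 in ≈ 7.143 in

Adjust CN=40 to AMC I: 4.2·40/(10 − 0.058·40) → 168 ÷ (192/25) = 175/8 ≈ 21.875
S = 1000/(175/8) − 10 = 250/7 in ≈ 35.714 in
Ia = 0.2·(250/7) = 50/7 in ≈ 7.143 in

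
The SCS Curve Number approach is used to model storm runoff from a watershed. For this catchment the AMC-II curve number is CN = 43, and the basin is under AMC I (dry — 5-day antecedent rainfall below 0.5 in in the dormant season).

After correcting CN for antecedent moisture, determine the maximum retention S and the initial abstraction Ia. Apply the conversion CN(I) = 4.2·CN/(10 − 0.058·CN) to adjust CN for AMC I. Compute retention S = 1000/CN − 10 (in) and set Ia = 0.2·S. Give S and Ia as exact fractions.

S = 9500/301 in ≈ 31.561 in; Ia = 1900/301 in ≈ 6.312 in

CN(I) from CN(II)=43: (4.2·43)/(10 − 0.058·43) = 30100/1251 ≈ 24.061
Retention S: 1000/CN − 10 with CN=24.061 → S = 9500/301 ≈ 31.561 in
Ia = 0.2·(9500/301) = 1900/301 in ≈ 6.312 in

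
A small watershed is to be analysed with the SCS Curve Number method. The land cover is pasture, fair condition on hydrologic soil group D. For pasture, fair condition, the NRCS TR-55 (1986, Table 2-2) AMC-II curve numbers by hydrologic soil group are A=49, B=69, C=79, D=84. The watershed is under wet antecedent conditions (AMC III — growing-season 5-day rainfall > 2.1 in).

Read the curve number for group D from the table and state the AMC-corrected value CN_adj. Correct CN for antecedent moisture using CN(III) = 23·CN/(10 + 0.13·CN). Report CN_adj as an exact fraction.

NRCS table: pasture, fair condition, soil group D → CN(II) = 84
CN(III) from CN(II)=84: (23·84)/(10 + 0.13·84) = 48300/523 ≈ 92.352

CN_adj = 48300/523 ≈ 92.352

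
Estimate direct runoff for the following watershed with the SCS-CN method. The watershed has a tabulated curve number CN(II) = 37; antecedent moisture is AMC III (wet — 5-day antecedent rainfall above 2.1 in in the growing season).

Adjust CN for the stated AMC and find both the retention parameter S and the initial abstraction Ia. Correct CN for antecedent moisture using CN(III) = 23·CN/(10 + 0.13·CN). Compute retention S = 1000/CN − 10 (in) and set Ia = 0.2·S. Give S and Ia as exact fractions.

Wet (AMC III): CN(III) = 23·37/(10 + 0.13·37) = 851/(1481/100) = 85100/1481 ≈ 57.461
Max retention: S = 1000/(85100/1481) − 10 = 6300/851 in (≈ 7.403 in)
Initial abstraction Ia = S/5 = (6300/851)/5 = 1260/851 ≈ 1.481 in

S = 6300/851 in ≈ 7.403 in; Ia = 1260/851 in ≈ 1.481 in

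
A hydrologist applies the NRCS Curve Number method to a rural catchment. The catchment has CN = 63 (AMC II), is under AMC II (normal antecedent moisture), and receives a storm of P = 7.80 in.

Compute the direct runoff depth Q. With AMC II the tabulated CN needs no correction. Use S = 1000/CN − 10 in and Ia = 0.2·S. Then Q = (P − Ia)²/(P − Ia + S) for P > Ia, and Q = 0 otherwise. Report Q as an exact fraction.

Q = 4355569/1240155 in ≈ 3.512 in

Average conditions: CN = 63 (no AMC adjustment).
Retention S: 1000/CN − 10 with CN=63.000 → S = 370/63 ≈ 5.873 in
Ia = 0.2·(370/63) = 74/63 in ≈ 1.175 in
P − Ia = 7.800 − 1.175 = 2087/315 ≈ 6.625 in (> 0, runoff occurs)
Q: (2087/315)² ÷ (3937/315) = 4355569/1240155 in (≈ 3.512 in)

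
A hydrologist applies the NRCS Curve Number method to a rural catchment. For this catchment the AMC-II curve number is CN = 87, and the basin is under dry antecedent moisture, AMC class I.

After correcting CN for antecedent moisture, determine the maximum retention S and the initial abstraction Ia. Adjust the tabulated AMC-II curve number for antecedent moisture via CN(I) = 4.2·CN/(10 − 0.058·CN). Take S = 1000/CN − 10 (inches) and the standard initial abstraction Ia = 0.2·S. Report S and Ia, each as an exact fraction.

S = 6500/1827 in ≈ 3.558 in; Ia = 1300/1827 in ≈ 0.712 in

CN(I) from CN(II)=87: (4.2·87)/(10 − 0.058·87) = 182700/2477 ≈ 73.759
Retention S: 1000/CN − 10 with CN=73.759 → S = 6500/1827 ≈ 3.558 in
Initial abstraction Ia = S/5 = (6500/1827)/5 = 1300/1827 ≈ 0.712 in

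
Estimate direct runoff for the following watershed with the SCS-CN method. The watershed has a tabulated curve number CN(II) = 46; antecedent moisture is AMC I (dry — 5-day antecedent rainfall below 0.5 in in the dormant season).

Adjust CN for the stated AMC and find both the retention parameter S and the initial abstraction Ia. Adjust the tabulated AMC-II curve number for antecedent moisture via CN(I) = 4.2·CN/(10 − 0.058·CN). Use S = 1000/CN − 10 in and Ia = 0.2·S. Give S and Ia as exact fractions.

S = 4500/161 in ≈ 27.950 in; Ia = 900/161 in ≈ 5.590 in

Adjust CN=46 to AMC I: 4.2·46/(10 − 0.058·46) → (966/5) ÷ (1833/250) = 16100/611 ≈ 26.350
Max retention: S = 1000/(16100/611) − 10 = 4500/161 in (≈ 27.950 in)
Ia = 0.2S: 0.2·27.950 = 5.590 in (exactly 900/161)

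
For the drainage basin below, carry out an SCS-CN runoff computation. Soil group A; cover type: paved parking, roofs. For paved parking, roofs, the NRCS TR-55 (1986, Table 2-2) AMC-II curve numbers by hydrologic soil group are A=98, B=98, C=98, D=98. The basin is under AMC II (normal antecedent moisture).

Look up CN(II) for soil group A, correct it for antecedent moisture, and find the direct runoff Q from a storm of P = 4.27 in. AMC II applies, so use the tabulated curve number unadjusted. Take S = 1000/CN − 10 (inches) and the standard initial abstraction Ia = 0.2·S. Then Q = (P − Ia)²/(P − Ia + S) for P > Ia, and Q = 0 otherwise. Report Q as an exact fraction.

Q = 429442729/106442700 in ≈ 4.034 in

NRCS table: paved parking, roofs, soil group A → CN(II) = 98
AMC II — tabulated CN = 98 applies directly.
Max retention: S = 1000/98 − 10 = 10/49 in (≈ 0.204 in)
Ia = 0.2S: 0.2·0.204 = 0.041 in (exactly 2/49)
Since P=4.270 > Ia=0.041: effective rainfall P−Ia = 20723/4900 in
Runoff Q = (P−Ia)²/(P−Ia+S) = (4.229)²/(4.229+0.204) = 429442729/106442700 ≈ 4.034 in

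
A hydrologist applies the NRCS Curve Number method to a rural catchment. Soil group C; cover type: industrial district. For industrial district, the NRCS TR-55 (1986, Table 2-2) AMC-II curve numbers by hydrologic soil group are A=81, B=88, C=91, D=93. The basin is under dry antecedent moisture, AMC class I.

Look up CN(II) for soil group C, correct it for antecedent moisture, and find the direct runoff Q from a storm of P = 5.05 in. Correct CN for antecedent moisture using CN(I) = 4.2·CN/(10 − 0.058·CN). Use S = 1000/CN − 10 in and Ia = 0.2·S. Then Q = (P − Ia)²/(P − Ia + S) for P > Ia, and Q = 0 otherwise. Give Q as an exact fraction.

Q = 3403205569/1125413380 in ≈ 3.024 in

NRCS table: industrial district, soil group C → CN(II) = 91
Adjust CN=91 to AMC I: 4.2·91/(10 − 0.058·91) → (1911/5) ÷ (2361/500) = 63700/787 ≈ 80.940
Retention S: 1000/CN − 10 with CN=80.940 → S = 1500/637 ≈ 2.355 in
Ia = 0.2S: 0.2·2.355 = 0.471 in (exactly 300/637)
P − Ia = 5.050 − 0.471 = 58337/12740 ≈ 4.579 in (> 0, runoff occurs)
Q: (58337/12740)² ÷ (88337/12740) = 3403205569/1125413380 in (≈ 3.024 in)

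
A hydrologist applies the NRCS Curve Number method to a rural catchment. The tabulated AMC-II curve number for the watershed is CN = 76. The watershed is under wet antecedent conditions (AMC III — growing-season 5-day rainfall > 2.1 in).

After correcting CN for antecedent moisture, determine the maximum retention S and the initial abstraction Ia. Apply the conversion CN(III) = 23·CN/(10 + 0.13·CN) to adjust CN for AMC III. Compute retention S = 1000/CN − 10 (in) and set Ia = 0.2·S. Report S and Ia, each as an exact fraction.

S = 600/437 in ≈ 1.373 in; Ia = 120/437 in ≈ 0.275 in

Wet (AMC III): CN(III) = 23·76/(10 + 0.13·76) = 1748/(497/25) = 43700/497 ≈ 87.928
S = 1000/(43700/497) − 10 = 600/437 in ≈ 1.373 in
Initial abstraction Ia = S/5 = (600/437)/5 = 120/437 ≈ 0.275 in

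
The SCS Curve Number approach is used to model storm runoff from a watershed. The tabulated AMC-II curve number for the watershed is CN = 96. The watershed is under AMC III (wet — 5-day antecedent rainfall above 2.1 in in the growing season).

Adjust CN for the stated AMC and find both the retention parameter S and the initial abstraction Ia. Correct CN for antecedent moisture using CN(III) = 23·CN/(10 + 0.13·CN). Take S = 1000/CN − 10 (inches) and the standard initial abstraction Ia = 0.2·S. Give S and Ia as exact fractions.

S = 25/138 in ≈ 0.181 in; Ia = 5/138 in ≈ 0.036 in

Adjust CN=96 to AMC III: 23·96/(10 + 0.13·96) → 2208 ÷ (562/25) = 27600/281 ≈ 98.221
Retention S: 1000/CN − 10 with CN=98.221 → S = 25/138 ≈ 0.181 in
Initial abstraction Ia = S/5 = (25/138)/5 = 5/138 ≈ 0.036 in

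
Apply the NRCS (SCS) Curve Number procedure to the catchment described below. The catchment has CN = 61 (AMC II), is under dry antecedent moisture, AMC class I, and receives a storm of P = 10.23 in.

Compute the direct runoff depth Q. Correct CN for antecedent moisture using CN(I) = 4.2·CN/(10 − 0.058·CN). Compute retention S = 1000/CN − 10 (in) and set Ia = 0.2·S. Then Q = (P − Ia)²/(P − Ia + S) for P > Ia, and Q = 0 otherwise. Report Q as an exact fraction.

Q = 94139126041/40856256700 in ≈ 2.304 in

Adjust CN=61 to AMC I: 4.2·61/(10 − 0.058·61) → (1281/5) ÷ (3231/500) = 42700/1077 ≈ 39.647
Retention S: 1000/CN − 10 with CN=39.647 → S = 6500/427 ≈ 15.222 in
Ia = 0.2S: 0.2·15.222 = 3.044 in (exactly 1300/427)
Excess rainfall: 10.230 − 3.044 = 7.186 in; P > Ia so Q > 0
Q = (306821/42700)²/((306821/42700) + 6500/427) = (94139126041/1823290000)/(956821/42700) = 94139126041/40856256700 in ≈ 2.304 in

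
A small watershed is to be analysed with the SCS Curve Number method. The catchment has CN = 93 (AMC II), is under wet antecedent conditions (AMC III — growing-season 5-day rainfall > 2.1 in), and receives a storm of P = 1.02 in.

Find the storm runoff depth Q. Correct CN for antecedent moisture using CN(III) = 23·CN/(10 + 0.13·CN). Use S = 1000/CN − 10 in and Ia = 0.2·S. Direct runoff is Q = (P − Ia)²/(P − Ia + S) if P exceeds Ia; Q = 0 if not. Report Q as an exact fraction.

Adjust CN=93 to AMC III: 23·93/(10 + 0.13·93) → 2139 ÷ (2209/100) = 213900/2209 ≈ 96.831
Max retention: S = 1000/(213900/2209) − 10 = 700/2139 in (≈ 0.327 in)
Initial abstraction Ia = S/5 = (700/2139)/5 = 140/2139 ≈ 0.065 in
Excess rainfall: 1.020 − 0.065 = 0.955 in; P > Ia so Q > 0
Runoff Q = (P−Ia)²/(P−Ia+S) = (0.955)²/(0.955+0.327) = 10422163921/14661668550 ≈ 0.711 in

Q = 10422163921/14661668550 in ≈ 0.711 in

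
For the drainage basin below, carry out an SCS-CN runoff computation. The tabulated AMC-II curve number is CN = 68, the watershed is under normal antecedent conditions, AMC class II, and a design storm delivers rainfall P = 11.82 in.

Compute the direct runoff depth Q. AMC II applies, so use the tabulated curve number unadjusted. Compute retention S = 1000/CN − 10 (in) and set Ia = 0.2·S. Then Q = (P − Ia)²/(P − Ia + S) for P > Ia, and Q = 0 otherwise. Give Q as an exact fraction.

CN(II) = 68; AMC II needs no correction.
Max retention: S = 1000/68 − 10 = 80/17 in (≈ 4.706 in)
Ia = 0.2·(80/17) = 16/17 in ≈ 0.941 in
P − Ia = 11.820 − 0.941 = 9247/850 ≈ 10.879 in (> 0, runoff occurs)
Runoff Q = (P−Ia)²/(P−Ia+S) = (10.879)²/(10.879+4.706) = 85507009/11259950 ≈ 7.594 in

Q = 85507009/11259950 in ≈ 7.594 in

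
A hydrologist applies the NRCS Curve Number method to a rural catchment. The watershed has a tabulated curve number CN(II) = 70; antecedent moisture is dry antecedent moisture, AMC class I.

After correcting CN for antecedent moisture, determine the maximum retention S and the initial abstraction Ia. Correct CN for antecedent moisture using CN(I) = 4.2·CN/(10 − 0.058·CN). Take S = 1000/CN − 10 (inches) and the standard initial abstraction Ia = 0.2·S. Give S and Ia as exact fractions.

S = 500/49 in ≈ 10.204 in; Ia = 100/49 in ≈ 2.041 in

Adjust CN=70 to AMC I: 4.2·70/(10 − 0.058·70) → 294 ÷ (297/50) = 4900/99 ≈ 49.495
Retention S: 1000/CN − 10 with CN=49.495 → S = 500/49 ≈ 10.204 in
Ia = 0.2S: 0.2·10.204 = 2.041 in (exactly 100/49)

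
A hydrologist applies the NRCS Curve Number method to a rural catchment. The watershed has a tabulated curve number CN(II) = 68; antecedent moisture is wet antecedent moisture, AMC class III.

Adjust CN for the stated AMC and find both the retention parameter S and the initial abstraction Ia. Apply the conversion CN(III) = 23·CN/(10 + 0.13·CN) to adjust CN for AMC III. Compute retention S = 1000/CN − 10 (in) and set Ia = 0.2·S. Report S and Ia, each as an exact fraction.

Wet (AMC III): CN(III) = 23·68/(10 + 0.13·68) = 1564/(471/25) = 39100/471 ≈ 83.015
Retention S: 1000/CN − 10 with CN=83.015 → S = 800/391 ≈ 2.046 in
Ia = 0.2S: 0.2·2.046 = 0.409 in (exactly 160/391)

S = 800/391 in ≈ 2.046 in; Ia = 160/391 in ≈ 0.409 in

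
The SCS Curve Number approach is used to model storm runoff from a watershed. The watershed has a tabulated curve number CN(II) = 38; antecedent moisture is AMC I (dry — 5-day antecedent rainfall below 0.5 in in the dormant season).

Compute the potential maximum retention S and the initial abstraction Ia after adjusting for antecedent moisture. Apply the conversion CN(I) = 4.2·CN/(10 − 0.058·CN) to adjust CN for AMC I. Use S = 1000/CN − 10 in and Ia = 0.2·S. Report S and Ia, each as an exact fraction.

S = 15500/399 in ≈ 38.847 in; Ia = 3100/399 in ≈ 7.769 in

CN(I) from CN(II)=38: (4.2·38)/(10 − 0.058·38) = 39900/1949 ≈ 20.472
Retention S: 1000/CN − 10 with CN=20.472 → S = 15500/399 ≈ 38.847 in
Ia = 0.2S: 0.2·38.847 = 7.769 in (exactly 3100/399)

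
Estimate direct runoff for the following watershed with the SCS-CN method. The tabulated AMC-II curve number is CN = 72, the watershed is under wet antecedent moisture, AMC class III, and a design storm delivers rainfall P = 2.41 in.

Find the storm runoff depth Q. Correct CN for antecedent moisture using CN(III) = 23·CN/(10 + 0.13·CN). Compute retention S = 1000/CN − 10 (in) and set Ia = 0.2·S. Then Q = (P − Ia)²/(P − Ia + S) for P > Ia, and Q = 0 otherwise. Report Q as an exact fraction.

Adjust CN=72 to AMC III: 23·72/(10 + 0.13·72) → 1656 ÷ (484/25) = 10350/121 ≈ 85.537
Max retention: S = 1000/(10350/121) − 10 = 350/207 in (≈ 1.691 in)
Initial abstraction Ia = S/5 = (350/207)/5 = 70/207 ≈ 0.338 in
Since P=2.410 > Ia=0.338: effective rainfall P−Ia = 42887/20700 in
Q = (42887/20700)²/((42887/20700) + 350/207) = (1839294769/428490000)/(77887/20700) = 1839294769/1612260900 in ≈ 1.141 in

Q = 1839294769/1612260900 in ≈ 1.141 in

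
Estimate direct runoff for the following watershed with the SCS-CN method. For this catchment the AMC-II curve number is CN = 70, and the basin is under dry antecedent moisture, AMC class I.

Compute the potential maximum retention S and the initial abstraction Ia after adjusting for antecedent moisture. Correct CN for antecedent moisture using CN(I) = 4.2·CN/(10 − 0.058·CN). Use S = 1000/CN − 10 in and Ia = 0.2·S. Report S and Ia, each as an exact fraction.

S = 500/49 in ≈ 10.204 in; Ia = 100/49 in ≈ 2.041 in

Adjust CN=70 to AMC I: 4.2·70/(10 − 0.058·70) → 294 ÷ (297/50) = 4900/99 ≈ 49.495
Max retention: S = 1000/(4900/99) − 10 = 500/49 in (≈ 10.204 in)
Ia = 0.2·(500/49) = 100/49 in ≈ 2.041 in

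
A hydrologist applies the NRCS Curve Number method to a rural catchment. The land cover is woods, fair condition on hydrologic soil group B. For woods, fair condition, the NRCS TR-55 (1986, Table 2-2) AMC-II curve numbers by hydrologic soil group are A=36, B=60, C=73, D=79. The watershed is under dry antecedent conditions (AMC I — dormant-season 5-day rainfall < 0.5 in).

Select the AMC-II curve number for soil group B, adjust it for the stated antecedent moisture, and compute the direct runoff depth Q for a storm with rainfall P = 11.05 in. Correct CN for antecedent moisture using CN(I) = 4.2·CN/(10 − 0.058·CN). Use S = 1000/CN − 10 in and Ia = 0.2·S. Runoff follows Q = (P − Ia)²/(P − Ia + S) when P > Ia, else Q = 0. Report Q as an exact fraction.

NRCS table: woods, fair condition, soil group B → CN(II) = 60
Dry (AMC I): CN(I) = 4.2·60/(10 − 0.058·60) = 252/(163/25) = 6300/163 ≈ 38.650
Retention S: 1000/CN − 10 with CN=38.650 → S = 1000/63 ≈ 15.873 in
Ia = 0.2·(1000/63) = 200/63 in ≈ 3.175 in
P − Ia = 11.050 − 3.175 = 9923/1260 ≈ 7.875 in (> 0, runoff occurs)
Runoff Q = (P−Ia)²/(P−Ia+S) = (7.875)²/(7.875+15.873) = 98465929/37702980 ≈ 2.612 in

Q = 98465929/37702980 in ≈ 2.612 in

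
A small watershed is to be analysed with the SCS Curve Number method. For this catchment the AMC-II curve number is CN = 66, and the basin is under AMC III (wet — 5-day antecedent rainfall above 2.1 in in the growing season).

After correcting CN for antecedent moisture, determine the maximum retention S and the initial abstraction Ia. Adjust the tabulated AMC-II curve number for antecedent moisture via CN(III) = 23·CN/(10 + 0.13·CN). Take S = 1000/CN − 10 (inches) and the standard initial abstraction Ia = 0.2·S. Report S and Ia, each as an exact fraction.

S = 1700/759 in ≈ 2.240 in; Ia = 340/759 in ≈ 0.448 in

Adjust CN=66 to AMC III: 23·66/(10 + 0.13·66) → 1518 ÷ (929/50) = 75900/929 ≈ 81.701
S = 1000/(75900/929) − 10 = 1700/759 in ≈ 2.240 in
Initial abstraction Ia = S/5 = (1700/759)/5 = 340/759 ≈ 0.448 in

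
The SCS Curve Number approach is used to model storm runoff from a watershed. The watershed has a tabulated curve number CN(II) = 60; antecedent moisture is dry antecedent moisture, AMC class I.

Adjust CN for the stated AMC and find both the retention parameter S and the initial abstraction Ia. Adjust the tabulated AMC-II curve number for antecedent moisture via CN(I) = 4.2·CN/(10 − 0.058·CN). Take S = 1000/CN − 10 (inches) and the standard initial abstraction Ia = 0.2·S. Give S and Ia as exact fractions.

S = 1000/63 in ≈ 15.873 in; Ia = 200/63 in ≈ 3.175 in

CN(I) from CN(II)=60: (4.2·60)/(10 − 0.058·60) = 6300/163 ≈ 38.650
Retention S: 1000/CN − 10 with CN=38.650 → S = 1000/63 ≈ 15.873 in
Ia = 0.2S: 0.2·15.873 = 3.175 in (exactly 200/63)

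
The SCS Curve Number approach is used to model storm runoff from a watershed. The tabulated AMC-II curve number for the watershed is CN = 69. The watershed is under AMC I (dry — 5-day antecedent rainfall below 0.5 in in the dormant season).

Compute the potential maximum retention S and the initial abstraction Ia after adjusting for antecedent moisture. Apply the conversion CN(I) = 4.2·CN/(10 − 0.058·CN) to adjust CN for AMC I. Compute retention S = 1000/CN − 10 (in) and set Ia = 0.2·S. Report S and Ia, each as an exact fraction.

S = 15500/1449 in ≈ 10.697 in; Ia = 3100/1449 in ≈ 2.139 in

CN(I) from CN(II)=69: (4.2·69)/(10 − 0.058·69) = 144900/2999 ≈ 48.316
Retention S: 1000/CN − 10 with CN=48.316 → S = 15500/1449 ≈ 10.697 in
Ia = 0.2S: 0.2·10.697 = 2.139 in (exactly 3100/1449)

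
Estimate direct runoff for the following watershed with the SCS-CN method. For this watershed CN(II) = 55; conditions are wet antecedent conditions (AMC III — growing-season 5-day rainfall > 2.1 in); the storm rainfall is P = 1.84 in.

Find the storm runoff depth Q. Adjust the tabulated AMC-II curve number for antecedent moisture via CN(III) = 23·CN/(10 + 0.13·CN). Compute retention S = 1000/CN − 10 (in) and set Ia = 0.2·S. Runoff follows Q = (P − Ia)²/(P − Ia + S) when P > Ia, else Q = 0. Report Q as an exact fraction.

Q = 25475522/93730175 in ≈ 0.272 in

CN(III) from CN(II)=55: (23·55)/(10 + 0.13·55) = 25300/343 ≈ 73.761
Retention S: 1000/CN − 10 with CN=73.761 → S = 900/253 ≈ 3.557 in
Ia = 0.2S: 0.2·3.557 = 0.711 in (exactly 180/253)
P − Ia = 1.840 − 0.711 = 7138/6325 ≈ 1.129 in (> 0, runoff occurs)
Runoff Q = (P−Ia)²/(P−Ia+S) = (1.129)²/(1.129+3.557) = 25475522/93730175 ≈ 0.272 in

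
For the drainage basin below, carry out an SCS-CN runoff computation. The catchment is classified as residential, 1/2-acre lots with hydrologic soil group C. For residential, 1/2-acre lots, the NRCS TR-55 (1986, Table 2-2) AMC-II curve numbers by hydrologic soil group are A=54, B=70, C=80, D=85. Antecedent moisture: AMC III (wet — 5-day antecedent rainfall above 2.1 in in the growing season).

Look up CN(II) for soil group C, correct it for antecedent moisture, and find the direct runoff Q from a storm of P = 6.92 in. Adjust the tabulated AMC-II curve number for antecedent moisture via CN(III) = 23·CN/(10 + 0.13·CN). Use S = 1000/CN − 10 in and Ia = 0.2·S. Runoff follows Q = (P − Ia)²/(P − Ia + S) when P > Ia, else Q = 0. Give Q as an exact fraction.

Q = 14853316/2575425 in ≈ 5.767 in

NRCS table: residential, 1/2-acre lots, soil group C → CN(II) = 80
CN(III) from CN(II)=80: (23·80)/(10 + 0.13·80) = 4600/51 ≈ 90.196
Max retention: S = 1000/(4600/51) − 10 = 25/23 in (≈ 1.087 in)
Initial abstraction Ia = S/5 = (25/23)/5 = 5/23 ≈ 0.217 in
P − Ia = 6.920 − 0.217 = 3854/575 ≈ 6.703 in (> 0, runoff occurs)
Q: (3854/575)² ÷ (4479/575) = 14853316/2575425 in (≈ 5.767 in)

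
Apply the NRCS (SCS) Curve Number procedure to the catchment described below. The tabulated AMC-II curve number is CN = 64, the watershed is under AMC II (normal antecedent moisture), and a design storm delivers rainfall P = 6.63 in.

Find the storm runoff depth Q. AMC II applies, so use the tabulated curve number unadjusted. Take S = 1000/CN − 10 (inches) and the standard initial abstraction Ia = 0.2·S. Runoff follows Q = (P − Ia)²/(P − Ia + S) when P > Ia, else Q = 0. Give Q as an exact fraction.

AMC II — tabulated CN = 64 applies directly.
Retention S: 1000/CN − 10 with CN=64.000 → S = 45/8 ≈ 5.625 in
Ia = 0.2S: 0.2·5.625 = 1.125 in (exactly 9/8)
P − Ia = 6.630 − 1.125 = 1101/200 ≈ 5.505 in (> 0, runoff occurs)
Q = (1101/200)²/((1101/200) + 45/8) = (1212201/40000)/(1113/100) = 404067/148400 in ≈ 2.723 in

Q = 404067/148400 in ≈ 2.723 in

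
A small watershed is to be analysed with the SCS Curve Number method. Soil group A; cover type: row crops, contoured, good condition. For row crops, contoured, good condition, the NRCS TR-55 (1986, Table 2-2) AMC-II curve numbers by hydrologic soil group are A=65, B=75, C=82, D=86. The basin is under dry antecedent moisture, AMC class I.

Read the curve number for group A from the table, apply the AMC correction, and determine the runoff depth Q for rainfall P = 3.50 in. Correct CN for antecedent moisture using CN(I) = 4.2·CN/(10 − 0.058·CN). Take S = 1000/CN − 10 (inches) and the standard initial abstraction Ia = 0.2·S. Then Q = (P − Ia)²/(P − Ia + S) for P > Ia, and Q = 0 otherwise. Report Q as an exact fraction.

Q = 5329/83694 in ≈ 0.064 in

NRCS table: row crops, contoured, good condition, soil group A → CN(II) = 65
Adjust CN=65 to AMC I: 4.2·65/(10 − 0.058·65) → 273 ÷ (623/100) = 3900/89 ≈ 43.820
Retention S: 1000/CN − 10 with CN=43.820 → S = 500/39 ≈ 12.821 in
Ia = 0.2S: 0.2·12.821 = 2.564 in (exactly 100/39)
Since P=3.500 > Ia=2.564: effective rainfall P−Ia = 73/78 in
Q: (73/78)² ÷ (1073/78) = 5329/83694 in (≈ 0.064 in)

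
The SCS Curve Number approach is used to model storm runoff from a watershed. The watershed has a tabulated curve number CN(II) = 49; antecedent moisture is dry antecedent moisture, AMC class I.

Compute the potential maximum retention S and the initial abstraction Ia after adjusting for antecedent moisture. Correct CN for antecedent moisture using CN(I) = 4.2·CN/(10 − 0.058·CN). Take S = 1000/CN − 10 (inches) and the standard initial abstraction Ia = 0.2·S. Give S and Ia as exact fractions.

S = 8500/343 in ≈ 24.781 in; Ia = 1700/343 in ≈ 4.956 in

Dry (AMC I): CN(I) = 4.2·49/(10 − 0.058·49) = (1029/5)/(3579/500) = 34300/1193 ≈ 28.751
Retention S: 1000/CN − 10 with CN=28.751 → S = 8500/343 ≈ 24.781 in
Initial abstraction Ia = S/5 = (8500/343)/5 = 1700/343 ≈ 4.956 in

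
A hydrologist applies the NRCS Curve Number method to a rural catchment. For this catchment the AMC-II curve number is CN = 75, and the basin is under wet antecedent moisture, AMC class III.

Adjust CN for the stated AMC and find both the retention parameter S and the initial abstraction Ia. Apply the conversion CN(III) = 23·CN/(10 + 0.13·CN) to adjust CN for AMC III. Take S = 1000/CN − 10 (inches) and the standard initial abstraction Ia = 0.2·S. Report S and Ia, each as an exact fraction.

Adjust CN=75 to AMC III: 23·75/(10 + 0.13·75) → 1725 ÷ (79/4) = 6900/79 ≈ 87.342
Max retention: S = 1000/(6900/79) − 10 = 100/69 in (≈ 1.449 in)
Ia = 0.2S: 0.2·1.449 = 0.290 in (exactly 20/69)

S = 100/69 in ≈ 1.449 in; Ia = 20/69 in ≈ 0.290 in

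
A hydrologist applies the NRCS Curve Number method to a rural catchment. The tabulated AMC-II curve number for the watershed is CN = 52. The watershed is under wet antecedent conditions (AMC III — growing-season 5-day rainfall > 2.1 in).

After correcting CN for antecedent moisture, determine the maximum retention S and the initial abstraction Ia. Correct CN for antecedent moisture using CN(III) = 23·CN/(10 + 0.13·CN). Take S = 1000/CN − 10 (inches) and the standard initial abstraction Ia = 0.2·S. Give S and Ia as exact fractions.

S = 1200/299 in ≈ 4.013 in; Ia = 240/299 in ≈ 0.803 in

Wet (AMC III): CN(III) = 23·52/(10 + 0.13·52) = 1196/(419/25) = 29900/419 ≈ 71.360
S = 1000/(29900/419) − 10 = 1200/299 in ≈ 4.013 in
Ia = 0.2S: 0.2·4.013 = 0.803 in (exactly 240/299)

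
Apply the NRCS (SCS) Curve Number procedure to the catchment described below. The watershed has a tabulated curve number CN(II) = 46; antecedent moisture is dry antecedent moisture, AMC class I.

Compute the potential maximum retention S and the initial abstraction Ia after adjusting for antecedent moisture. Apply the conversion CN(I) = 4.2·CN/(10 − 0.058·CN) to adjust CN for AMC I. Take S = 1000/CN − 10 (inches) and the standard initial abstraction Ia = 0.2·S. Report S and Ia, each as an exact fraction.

Dry (AMC I): CN(I) = 4.2·46/(10 − 0.058·46) = (966/5)/(1833/250) = 16100/611 ≈ 26.350
Retention S: 1000/CN − 10 with CN=26.350 → S = 4500/161 ≈ 27.950 in
Ia = 0.2S: 0.2·27.950 = 5.590 in (exactly 900/161)

S = 4500/161 in ≈ 27.950 in; Ia = 900/161 in ≈ 5.590 in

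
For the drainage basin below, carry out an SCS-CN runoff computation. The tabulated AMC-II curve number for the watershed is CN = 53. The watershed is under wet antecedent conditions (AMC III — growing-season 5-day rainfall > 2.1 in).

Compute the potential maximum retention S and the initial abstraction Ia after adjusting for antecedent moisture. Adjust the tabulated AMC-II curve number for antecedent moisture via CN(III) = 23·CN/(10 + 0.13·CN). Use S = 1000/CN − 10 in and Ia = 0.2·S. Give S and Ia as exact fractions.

Adjust CN=53 to AMC III: 23·53/(10 + 0.13·53) → 1219 ÷ (1689/100) = 121900/1689 ≈ 72.173
Max retention: S = 1000/(121900/1689) − 10 = 4700/1219 in (≈ 3.856 in)
Initial abstraction Ia = S/5 = (4700/1219)/5 = 940/1219 ≈ 0.771 in

S = 4700/1219 in ≈ 3.856 in; Ia = 940/1219 in ≈ 0.771 in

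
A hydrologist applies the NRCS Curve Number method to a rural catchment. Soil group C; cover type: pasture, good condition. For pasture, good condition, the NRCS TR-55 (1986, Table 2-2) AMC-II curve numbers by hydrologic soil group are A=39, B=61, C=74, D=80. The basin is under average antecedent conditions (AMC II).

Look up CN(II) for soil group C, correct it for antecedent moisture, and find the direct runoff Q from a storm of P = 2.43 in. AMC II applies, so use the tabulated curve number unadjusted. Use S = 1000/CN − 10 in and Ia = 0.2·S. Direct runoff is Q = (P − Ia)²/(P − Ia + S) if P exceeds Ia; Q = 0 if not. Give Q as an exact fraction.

Q = 40844881/71746700 in ≈ 0.569 in

NRCS table: pasture, good condition, soil group C → CN(II) = 74
CN(II) = 74; AMC II needs no correction.
Retention S: 1000/CN − 10 with CN=74.000 → S = 130/37 ≈ 3.514 in
Ia = 0.2S: 0.2·3.514 = 0.703 in (exactly 26/37)
Since P=2.430 > Ia=0.703: effective rainfall P−Ia = 6391/3700 in
Runoff Q = (P−Ia)²/(P−Ia+S) = (1.727)²/(1.727+3.514) = 40844881/71746700 ≈ 0.569 in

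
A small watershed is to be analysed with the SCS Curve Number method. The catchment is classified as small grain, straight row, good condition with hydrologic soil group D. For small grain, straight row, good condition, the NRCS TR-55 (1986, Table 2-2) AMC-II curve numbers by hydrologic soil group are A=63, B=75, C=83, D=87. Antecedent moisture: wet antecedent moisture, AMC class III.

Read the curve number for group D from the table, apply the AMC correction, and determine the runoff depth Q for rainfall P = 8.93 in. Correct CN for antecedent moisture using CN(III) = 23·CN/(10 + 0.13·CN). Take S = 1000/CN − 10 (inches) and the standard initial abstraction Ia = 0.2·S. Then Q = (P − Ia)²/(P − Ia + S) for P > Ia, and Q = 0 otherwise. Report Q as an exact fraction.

NRCS table: small grain, straight row, good condition, soil group D → CN(II) = 87
Wet (AMC III): CN(III) = 23·87/(10 + 0.13·87) = 2001/(2131/100) = 200100/2131 ≈ 93.900
Retention S: 1000/CN − 10 with CN=93.900 → S = 1300/2001 ≈ 0.650 in
Initial abstraction Ia = S/5 = (1300/2001)/5 = 260/2001 ≈ 0.130 in
Excess rainfall: 8.930 − 0.130 = 8.800 in; P > Ia so Q > 0
Runoff Q = (P−Ia)²/(P−Ia+S) = (8.800)²/(8.800+0.650) = 3100744157449/378367689300 ≈ 8.195 in

Q = 3100744157449/378367689300 in ≈ 8.195 in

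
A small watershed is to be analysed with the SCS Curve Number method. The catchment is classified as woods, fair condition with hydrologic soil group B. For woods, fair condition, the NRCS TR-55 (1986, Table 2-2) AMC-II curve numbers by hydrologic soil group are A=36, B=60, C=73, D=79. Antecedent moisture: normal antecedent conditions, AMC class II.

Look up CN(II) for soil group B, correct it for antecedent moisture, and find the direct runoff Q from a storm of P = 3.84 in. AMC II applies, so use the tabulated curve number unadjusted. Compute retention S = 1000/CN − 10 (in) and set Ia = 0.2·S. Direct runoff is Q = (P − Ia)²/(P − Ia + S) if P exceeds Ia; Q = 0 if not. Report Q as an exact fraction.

Q = 2209/3225 in ≈ 0.685 in

NRCS table: woods, fair condition, soil group B → CN(II) = 60
AMC II — tabulated CN = 60 applies directly.
Max retention: S = 1000/60 − 10 = 20/3 in (≈ 6.667 in)
Ia = 0.2S: 0.2·6.667 = 1.333 in (exactly 4/3)
Since P=3.840 > Ia=1.333: effective rainfall P−Ia = 188/75 in
Runoff Q = (P−Ia)²/(P−Ia+S) = (2.507)²/(2.507+6.667) = 2209/3225 ≈ 0.685 in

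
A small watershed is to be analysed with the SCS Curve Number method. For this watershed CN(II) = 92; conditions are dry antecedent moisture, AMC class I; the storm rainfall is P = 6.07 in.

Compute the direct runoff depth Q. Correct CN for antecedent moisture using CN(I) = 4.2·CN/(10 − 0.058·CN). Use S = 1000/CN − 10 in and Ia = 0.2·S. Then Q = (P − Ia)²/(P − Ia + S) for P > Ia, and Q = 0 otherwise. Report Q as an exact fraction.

CN(I) from CN(II)=92: (4.2·92)/(10 − 0.058·92) = 48300/583 ≈ 82.847
S = 1000/(48300/583) − 10 = 1000/483 in ≈ 2.070 in
Initial abstraction Ia = S/5 = (1000/483)/5 = 200/483 ≈ 0.414 in
P − Ia = 6.070 − 0.414 = 273181/48300 ≈ 5.656 in (> 0, runoff occurs)
Q = (273181/48300)²/((273181/48300) + 1000/483) = (74627858761/2332890000)/(373181/48300) = 74627858761/18024642300 in ≈ 4.140 in

Q = 74627858761/18024642300 in ≈ 4.140 in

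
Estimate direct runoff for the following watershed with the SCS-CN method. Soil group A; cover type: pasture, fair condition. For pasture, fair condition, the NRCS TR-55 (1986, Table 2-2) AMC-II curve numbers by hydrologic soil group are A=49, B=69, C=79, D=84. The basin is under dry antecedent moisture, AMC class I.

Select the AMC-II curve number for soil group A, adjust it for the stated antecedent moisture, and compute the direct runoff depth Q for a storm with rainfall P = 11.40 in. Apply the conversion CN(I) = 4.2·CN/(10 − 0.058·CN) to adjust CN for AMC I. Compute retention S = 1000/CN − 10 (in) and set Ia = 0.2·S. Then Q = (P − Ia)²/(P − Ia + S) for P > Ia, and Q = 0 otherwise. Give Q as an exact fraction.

Q = 122124601/91839965 in ≈ 1.330 in

NRCS table: pasture, fair condition, soil group A → CN(II) = 49
CN(I) from CN(II)=49: (4.2·49)/(10 − 0.058·49) = 34300/1193 ≈ 28.751
S = 1000/(34300/1193) − 10 = 8500/343 in ≈ 24.781 in
Ia = 0.2·(8500/343) = 1700/343 in ≈ 4.956 in
Since P=11.400 > Ia=4.956: effective rainfall P−Ia = 11051/1715 in
Runoff Q = (P−Ia)²/(P−Ia+S) = (6.444)²/(6.444+24.781) = 122124601/91839965 ≈ 1.330 in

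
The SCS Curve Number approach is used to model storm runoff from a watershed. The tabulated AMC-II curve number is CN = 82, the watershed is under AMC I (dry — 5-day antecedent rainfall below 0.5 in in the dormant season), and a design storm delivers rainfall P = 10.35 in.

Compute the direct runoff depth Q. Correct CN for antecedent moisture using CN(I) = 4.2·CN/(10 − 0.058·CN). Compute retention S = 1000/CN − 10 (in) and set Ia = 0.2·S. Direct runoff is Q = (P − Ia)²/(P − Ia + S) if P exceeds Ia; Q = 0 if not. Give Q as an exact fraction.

Q = 950840427/159589220 in ≈ 5.958 in

Dry (AMC I): CN(I) = 4.2·82/(10 − 0.058·82) = (1722/5)/(1311/250) = 28700/437 ≈ 65.675
Retention S: 1000/CN − 10 with CN=65.675 → S = 1500/287 ≈ 5.226 in
Ia = 0.2S: 0.2·5.226 = 1.045 in (exactly 300/287)
P − Ia = 10.350 − 1.045 = 53409/5740 ≈ 9.305 in (> 0, runoff occurs)
Q = (53409/5740)²/((53409/5740) + 1500/287) = (2852521281/32947600)/(83409/5740) = 950840427/159589220 in ≈ 5.958 in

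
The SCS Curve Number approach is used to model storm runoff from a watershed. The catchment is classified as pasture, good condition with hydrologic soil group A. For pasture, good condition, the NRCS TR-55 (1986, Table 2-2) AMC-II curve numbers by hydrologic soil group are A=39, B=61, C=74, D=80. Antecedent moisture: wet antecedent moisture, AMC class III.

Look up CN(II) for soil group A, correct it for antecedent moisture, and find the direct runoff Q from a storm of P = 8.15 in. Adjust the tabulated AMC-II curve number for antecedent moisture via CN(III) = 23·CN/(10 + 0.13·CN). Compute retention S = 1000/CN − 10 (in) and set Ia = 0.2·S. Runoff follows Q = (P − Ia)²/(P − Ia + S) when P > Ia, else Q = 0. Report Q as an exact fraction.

Q = 14837919721/4373969340 in ≈ 3.392 in

NRCS table: pasture, good condition, soil group A → CN(II) = 39
Wet (AMC III): CN(III) = 23·39/(10 + 0.13·39) = 897/(1507/100) = 89700/1507 ≈ 59.522
S = 1000/(89700/1507) − 10 = 6100/897 in ≈ 6.800 in
Initial abstraction Ia = S/5 = (6100/897)/5 = 1220/897 ≈ 1.360 in
P − Ia = 8.150 − 1.360 = 121811/17940 ≈ 6.790 in (> 0, runoff occurs)
Q = (121811/17940)²/((121811/17940) + 6100/897) = (14837919721/321843600)/(243811/17940) = 14837919721/4373969340 in ≈ 3.392 in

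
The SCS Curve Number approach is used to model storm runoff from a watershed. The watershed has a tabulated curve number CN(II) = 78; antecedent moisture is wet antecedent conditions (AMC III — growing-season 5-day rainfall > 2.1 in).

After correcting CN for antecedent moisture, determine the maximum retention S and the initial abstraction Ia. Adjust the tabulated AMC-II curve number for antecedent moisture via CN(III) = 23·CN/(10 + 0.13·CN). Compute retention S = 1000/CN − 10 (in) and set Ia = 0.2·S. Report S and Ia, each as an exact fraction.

S = 1100/897 in ≈ 1.226 in; Ia = 220/897 in ≈ 0.245 in

Wet (AMC III): CN(III) = 23·78/(10 + 0.13·78) = 1794/(1007/50) = 89700/1007 ≈ 89.076
S = 1000/(89700/1007) − 10 = 1100/897 in ≈ 1.226 in
Ia = 0.2·(1100/897) = 220/897 in ≈ 0.245 in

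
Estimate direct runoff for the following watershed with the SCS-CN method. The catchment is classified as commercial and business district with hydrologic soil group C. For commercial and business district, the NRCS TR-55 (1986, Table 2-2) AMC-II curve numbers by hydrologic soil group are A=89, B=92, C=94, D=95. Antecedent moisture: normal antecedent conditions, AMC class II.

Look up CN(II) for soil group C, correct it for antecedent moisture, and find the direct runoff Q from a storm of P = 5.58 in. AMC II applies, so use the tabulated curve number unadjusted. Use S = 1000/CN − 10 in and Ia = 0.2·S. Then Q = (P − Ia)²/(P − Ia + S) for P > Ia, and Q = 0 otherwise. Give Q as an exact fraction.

Q = 54724323/11211850 in ≈ 4.881 in

NRCS table: commercial and business district, soil group C → CN(II) = 94
Average conditions: CN = 94 (no AMC adjustment).
Retention S: 1000/CN − 10 with CN=94.000 → S = 30/47 ≈ 0.638 in
Ia = 0.2·(30/47) = 6/47 in ≈ 0.128 in
Since P=5.580 > Ia=0.128: effective rainfall P−Ia = 12813/2350 in
Runoff Q = (P−Ia)²/(P−Ia+S) = (5.452)²/(5.452+0.638) = 54724323/11211850 ≈ 4.881 in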